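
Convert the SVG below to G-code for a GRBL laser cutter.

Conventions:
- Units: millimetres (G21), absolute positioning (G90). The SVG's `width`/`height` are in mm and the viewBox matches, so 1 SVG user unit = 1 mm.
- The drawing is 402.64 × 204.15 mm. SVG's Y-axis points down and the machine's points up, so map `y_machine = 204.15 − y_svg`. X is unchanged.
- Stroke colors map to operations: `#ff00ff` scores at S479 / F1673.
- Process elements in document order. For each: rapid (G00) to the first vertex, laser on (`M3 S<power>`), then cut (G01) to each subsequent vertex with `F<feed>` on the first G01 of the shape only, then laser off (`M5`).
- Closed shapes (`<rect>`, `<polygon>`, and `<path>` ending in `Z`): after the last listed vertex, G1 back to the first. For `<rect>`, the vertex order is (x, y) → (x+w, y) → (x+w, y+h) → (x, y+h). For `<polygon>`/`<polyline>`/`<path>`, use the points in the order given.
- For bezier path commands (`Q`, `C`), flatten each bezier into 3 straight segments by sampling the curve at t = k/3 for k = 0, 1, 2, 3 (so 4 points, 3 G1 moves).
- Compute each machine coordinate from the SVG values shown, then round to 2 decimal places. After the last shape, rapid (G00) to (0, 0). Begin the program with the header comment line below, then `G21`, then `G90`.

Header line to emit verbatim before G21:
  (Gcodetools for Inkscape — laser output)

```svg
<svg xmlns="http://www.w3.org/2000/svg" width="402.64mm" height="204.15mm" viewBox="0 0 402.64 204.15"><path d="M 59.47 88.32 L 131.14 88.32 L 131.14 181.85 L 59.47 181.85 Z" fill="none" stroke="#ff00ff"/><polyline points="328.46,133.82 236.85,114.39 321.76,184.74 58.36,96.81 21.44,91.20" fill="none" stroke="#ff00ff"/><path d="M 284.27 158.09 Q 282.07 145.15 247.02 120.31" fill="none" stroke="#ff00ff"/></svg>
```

Since the viewBox matches the mm dimensions, user units are millimetres directly. The only transform is the Y-flip y_m = 204.15 − y_svg.

Shape 1 is a rectangle drawn with `<path>`. Its stroke #ff00ff means score at S479, F1673. After flipping Y the toolpath is (59.47,115.83) → (131.14,115.83) → (131.14,22.30) → (59.47,22.30) → (59.47,115.83), returning to the start.

Shape 2 is a open polyline drawn with `<polyline>`. Its stroke #ff00ff means score at S479, F1673. After flipping Y the toolpath is (328.46,70.33) → (236.85,89.76) → (321.76,19.41) → (58.36,107.34) → (21.44,112.95).

Shape 3 is a quadratic bezier drawn with `<path>`. Its stroke #ff00ff means score at S479, F1673. After flipping Y the toolpath is (284.27,46.06) → (279.15,56.01) → (266.74,68.60) → (247.02,83.84).

(Gcodetools for Inkscape — laser output)
G21
G90
G00 X59.47 Y115.83
M3 S479
G01 X131.14 Y115.83 F1673
G01 X131.14 Y22.30
G01 X59.47 Y22.30
G01 X59.47 Y115.83
M5
G00 X328.46 Y70.33
M3 S479
G01 X236.85 Y89.76 F1673
G01 X321.76 Y19.41
G01 X58.36 Y107.34
G01 X21.44 Y112.95
M5
G00 X284.27 Y46.06
M3 S479
G01 X279.15 Y56.01 F1673
G01 X266.74 Y68.60
G01 X247.02 Y83.84
M5
G00 X0.00 Y0.00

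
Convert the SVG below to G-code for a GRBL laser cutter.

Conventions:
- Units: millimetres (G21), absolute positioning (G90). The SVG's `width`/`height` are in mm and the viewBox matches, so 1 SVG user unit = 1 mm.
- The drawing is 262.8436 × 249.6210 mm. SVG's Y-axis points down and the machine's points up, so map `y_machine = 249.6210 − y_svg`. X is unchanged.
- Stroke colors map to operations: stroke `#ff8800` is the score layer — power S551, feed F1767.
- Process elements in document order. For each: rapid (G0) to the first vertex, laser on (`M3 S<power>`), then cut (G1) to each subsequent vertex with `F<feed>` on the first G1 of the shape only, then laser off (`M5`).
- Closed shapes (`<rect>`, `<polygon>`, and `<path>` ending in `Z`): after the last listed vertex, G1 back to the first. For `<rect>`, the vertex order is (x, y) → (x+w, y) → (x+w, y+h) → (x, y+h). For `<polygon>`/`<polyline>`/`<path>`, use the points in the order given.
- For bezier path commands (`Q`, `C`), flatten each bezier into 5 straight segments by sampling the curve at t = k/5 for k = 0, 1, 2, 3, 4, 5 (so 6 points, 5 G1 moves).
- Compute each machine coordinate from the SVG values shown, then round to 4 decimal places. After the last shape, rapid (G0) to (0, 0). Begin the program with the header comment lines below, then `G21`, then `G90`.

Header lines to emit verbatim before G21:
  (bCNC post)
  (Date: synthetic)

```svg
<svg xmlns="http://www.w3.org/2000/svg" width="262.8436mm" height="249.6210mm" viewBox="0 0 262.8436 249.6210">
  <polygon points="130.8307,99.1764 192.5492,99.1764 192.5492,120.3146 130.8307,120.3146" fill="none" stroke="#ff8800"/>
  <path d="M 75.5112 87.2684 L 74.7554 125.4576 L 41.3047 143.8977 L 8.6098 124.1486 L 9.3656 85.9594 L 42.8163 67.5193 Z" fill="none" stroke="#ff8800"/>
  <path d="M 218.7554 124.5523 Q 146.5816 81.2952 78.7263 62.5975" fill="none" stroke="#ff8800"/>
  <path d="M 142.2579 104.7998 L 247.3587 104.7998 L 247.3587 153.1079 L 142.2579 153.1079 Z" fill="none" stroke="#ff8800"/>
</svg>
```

1 u = 1 mm; y_m = 249.6210 − y.

[1] `<polygon>` rectangle, #ff8800→score S551 F1767: (130.8307,150.4446) → (192.5492,150.4446) → (192.5492,129.3064) → (130.8307,129.3064) → (130.8307,150.4446) (closed)

[2] `<path>` regular polygon, #ff8800→score S551 F1767: (75.5112,162.3526) → (74.7554,124.1634) → (41.3047,105.7233) → (8.6098,125.4724) → (9.3656,163.6616) → (42.8163,182.1017) → (75.5112,162.3526) (closed)

[3] `<path>` quadratic bezier, #ff8800→score S551 F1767: (218.7554,125.0687) → (190.0586,141.3892) → (161.7073,155.7449) → (133.7015,168.1358) → (106.0412,178.5620) → (78.7263,187.0235)

[4] `<path>` rectangle, #ff8800→score S551 F1767: (142.2579,144.8212) → (247.3587,144.8212) → (247.3587,96.5131) → (142.2579,96.5131) → (142.2579,144.8212) (closed)

(bCNC post)
(Date: synthetic)
G21
G90
G0 X130.8307 Y150.4446
M3 S551
G1 X192.5492 Y150.4446 F1767
G1 X192.5492 Y129.3064
G1 X130.8307 Y129.3064
G1 X130.8307 Y150.4446
M5
G0 X75.5112 Y162.3526
M3 S551
G1 X74.7554 Y124.1634 F1767
G1 X41.3047 Y105.7233
G1 X8.6098 Y125.4724
G1 X9.3656 Y163.6616
G1 X42.8163 Y182.1017
G1 X75.5112 Y162.3526
M5
G0 X218.7554 Y125.0687
M3 S551
G1 X190.0586 Y141.3892 F1767
G1 X161.7073 Y155.7449
G1 X133.7015 Y168.1358
G1 X106.0412 Y178.5620
G1 X78.7263 Y187.0235
M5
G0 X142.2579 Y144.8212
M3 S551
G1 X247.3587 Y144.8212 F1767
G1 X247.3587 Y96.5131
G1 X142.2579 Y96.5131
G1 X142.2579 Y144.8212
M5
G0 X0.0000 Y0.0000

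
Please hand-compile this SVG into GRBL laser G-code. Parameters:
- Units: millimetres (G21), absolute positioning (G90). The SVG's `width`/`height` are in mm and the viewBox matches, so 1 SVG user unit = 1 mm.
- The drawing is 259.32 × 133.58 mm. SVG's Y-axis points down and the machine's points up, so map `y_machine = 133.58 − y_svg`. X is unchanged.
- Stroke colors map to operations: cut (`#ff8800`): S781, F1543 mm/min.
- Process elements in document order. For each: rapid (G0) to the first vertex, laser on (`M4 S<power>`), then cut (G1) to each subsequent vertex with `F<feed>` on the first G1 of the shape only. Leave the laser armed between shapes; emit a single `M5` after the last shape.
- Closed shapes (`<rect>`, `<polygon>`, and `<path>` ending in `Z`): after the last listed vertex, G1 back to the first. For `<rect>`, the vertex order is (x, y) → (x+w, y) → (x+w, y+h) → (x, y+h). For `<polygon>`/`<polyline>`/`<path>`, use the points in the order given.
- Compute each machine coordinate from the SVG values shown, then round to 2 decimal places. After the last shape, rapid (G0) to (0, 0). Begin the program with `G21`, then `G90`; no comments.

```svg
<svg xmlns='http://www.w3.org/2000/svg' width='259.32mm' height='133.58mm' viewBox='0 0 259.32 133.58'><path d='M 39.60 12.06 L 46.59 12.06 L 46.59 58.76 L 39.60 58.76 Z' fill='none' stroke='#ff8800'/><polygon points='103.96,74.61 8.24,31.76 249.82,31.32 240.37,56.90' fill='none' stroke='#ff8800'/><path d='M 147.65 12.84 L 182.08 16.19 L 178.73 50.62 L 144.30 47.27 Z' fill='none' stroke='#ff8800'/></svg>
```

viewBox `0 0 259.32 133.58` with mm width/height → 1 unit = 1 mm. Flip: y_m = 133.58 − y_svg.

**Shape 1** — `<path>` rectangle, stroke `#ff8800` → cut (S781, F1543). Machine vertices: (39.60,121.52) → (46.59,121.52) → (46.59,74.82) → (39.60,74.82) → (39.60,121.52). Closed: final G1 returns to the first vertex.

**Shape 2** — `<polygon>` closed polygon, stroke `#ff8800` → cut (S781, F1543). Machine vertices: (103.96,58.97) → (8.24,101.82) → (249.82,102.26) → (240.37,76.68) → (103.96,58.97). Closed: final G1 returns to the first vertex.

**Shape 3** — `<path>` regular polygon, stroke `#ff8800` → cut (S781, F1543). Machine vertices: (147.65,120.74) → (182.08,117.39) → (178.73,82.96) → (144.30,86.31) → (147.65,120.74). Closed: final G1 returns to the first vertex.

G21
G90
G0 X39.60 Y121.52
M4 S781
G1 X46.59 Y121.52 F1543
G1 X46.59 Y74.82
G1 X39.60 Y74.82
G1 X39.60 Y121.52
G0 X103.96 Y58.97
M4 S781
G1 X8.24 Y101.82 F1543
G1 X249.82 Y102.26
G1 X240.37 Y76.68
G1 X103.96 Y58.97
G0 X147.65 Y120.74
M4 S781
G1 X182.08 Y117.39 F1543
G1 X178.73 Y82.96
G1 X144.30 Y86.31
G1 X147.65 Y120.74
M5
G0 X0.00 Y0.00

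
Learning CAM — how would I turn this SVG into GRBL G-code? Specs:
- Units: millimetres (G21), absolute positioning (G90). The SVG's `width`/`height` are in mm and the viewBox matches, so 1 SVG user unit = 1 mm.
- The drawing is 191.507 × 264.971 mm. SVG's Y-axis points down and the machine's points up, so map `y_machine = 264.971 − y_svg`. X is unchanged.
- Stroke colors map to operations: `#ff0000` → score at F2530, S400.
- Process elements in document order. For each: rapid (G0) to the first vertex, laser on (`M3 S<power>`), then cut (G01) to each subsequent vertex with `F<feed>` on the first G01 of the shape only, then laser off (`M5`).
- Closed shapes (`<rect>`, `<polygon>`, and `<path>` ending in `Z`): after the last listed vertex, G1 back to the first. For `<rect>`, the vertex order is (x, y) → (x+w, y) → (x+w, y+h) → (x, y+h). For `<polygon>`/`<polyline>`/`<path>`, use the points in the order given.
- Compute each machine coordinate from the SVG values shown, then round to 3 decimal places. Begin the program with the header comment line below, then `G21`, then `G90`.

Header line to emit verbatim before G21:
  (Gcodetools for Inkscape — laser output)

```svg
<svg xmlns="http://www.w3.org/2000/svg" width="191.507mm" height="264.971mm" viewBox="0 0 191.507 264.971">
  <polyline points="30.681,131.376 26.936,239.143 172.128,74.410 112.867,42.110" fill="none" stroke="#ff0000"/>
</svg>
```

viewBox `0 0 191.507 264.971` with mm width/height → 1 unit = 1 mm. Flip: y_m = 264.971 − y_svg.

**Shape 1** — `<polyline>` open polyline, stroke `#ff0000` → score (S400, F2530). Machine vertices: (30.681,133.595) → (26.936,25.828) → (172.128,190.561) → (112.867,222.861). Open path.

(Gcodetools for Inkscape — laser output)
G21
G90
G0 X30.681 Y133.595
M3 S400
G01 X26.936 Y25.828 F2530
G01 X172.128 Y190.561
G01 X112.867 Y222.861
M5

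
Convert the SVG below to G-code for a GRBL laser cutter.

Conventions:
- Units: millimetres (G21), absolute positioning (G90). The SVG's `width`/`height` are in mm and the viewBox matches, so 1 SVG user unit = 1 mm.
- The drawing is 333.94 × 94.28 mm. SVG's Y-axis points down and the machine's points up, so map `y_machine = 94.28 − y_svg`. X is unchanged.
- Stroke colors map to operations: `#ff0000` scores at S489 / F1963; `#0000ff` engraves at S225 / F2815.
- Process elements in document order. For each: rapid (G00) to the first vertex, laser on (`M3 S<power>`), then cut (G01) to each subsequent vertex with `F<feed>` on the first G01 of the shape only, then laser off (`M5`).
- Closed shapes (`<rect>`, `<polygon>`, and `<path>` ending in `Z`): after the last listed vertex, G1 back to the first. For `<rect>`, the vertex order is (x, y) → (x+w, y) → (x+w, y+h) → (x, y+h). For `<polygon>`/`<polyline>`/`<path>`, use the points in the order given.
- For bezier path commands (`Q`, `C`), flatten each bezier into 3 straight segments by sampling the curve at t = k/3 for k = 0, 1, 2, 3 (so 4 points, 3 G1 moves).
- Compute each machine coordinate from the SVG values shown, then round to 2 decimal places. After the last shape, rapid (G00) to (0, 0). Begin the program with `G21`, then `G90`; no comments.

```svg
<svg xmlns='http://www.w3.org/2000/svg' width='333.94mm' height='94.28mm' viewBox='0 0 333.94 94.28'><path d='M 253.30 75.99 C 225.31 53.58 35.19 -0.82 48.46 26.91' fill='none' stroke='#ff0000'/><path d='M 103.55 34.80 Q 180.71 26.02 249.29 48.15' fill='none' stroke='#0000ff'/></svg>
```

1 u = 1 mm; y_m = 94.28 − y.

[1] `<path>` cubic bezier, #ff0000→score S489 F1963: (253.30,18.29) → (184.80,47.14) → (89.45,71.95) → (48.46,67.37)

[2] `<path>` quadratic bezier, #0000ff→engrave S225 F2815: (103.55,59.48) → (154.04,61.90) → (202.62,57.45) → (249.29,46.13)

G21
G90
G00 X253.30 Y18.29
M3 S489
G01 X184.80 Y47.14 F1963
G01 X89.45 Y71.95
G01 X48.46 Y67.37
M5
G00 X103.55 Y59.48
M3 S225
G01 X154.04 Y61.90 F2815
G01 X202.62 Y57.45
G01 X249.29 Y46.13
M5
G00 X0.00 Y0.00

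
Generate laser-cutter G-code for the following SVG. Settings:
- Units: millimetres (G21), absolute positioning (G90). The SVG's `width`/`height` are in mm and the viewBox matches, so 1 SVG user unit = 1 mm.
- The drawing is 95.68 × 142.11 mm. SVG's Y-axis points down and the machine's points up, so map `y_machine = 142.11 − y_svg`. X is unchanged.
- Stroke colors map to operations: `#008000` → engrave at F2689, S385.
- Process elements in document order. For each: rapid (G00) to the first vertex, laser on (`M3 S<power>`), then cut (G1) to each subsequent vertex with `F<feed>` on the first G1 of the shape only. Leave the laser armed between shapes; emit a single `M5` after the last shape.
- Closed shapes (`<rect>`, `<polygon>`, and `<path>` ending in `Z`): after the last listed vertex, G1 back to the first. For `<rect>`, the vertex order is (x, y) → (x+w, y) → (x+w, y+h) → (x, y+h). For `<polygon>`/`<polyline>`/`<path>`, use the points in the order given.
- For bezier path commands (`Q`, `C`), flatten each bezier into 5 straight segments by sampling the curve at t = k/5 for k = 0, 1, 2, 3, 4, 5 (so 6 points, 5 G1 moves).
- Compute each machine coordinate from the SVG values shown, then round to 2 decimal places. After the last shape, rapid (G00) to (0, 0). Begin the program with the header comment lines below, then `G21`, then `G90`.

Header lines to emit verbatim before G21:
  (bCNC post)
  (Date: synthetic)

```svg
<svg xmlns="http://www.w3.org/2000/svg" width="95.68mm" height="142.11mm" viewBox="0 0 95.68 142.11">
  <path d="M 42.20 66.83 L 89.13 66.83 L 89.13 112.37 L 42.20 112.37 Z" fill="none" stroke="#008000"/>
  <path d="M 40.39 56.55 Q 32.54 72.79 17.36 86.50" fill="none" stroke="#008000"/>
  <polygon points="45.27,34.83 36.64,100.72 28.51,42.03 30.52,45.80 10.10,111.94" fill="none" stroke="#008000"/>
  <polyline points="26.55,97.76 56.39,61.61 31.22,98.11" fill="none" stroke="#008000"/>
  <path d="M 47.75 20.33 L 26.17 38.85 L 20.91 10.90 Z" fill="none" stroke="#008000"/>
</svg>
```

1 u = 1 mm; y_m = 142.11 − y.

[1] `<path>` rectangle, #008000→engrave S385 F2689: (42.20,75.28) → (89.13,75.28) → (89.13,29.74) → (42.20,29.74) → (42.20,75.28) (closed)

[2] `<path>` quadratic bezier, #008000→engrave S385 F2689: (40.39,85.56) → (36.96,79.17) → (32.94,72.97) → (28.33,66.98) → (23.14,61.20) → (17.36,55.61)

[3] `<polygon>` closed polygon, #008000→engrave S385 F2689: (45.27,107.28) → (36.64,41.39) → (28.51,100.08) → (30.52,96.31) → (10.10,30.17) → (45.27,107.28) (closed)

[4] `<polyline>` open polyline, #008000→engrave S385 F2689: (26.55,44.35) → (56.39,80.50) → (31.22,44.00)

[5] `<path>` regular polygon, #008000→engrave S385 F2689: (47.75,121.78) → (26.17,103.26) → (20.91,131.21) → (47.75,121.78) (closed)

(bCNC post)
(Date: synthetic)
G21
G90
G00 X42.20 Y75.28
M3 S385
G1 X89.13 Y75.28 F2689
G1 X89.13 Y29.74
G1 X42.20 Y29.74
G1 X42.20 Y75.28
G00 X40.39 Y85.56
M3 S385
G1 X36.96 Y79.17 F2689
G1 X32.94 Y72.97
G1 X28.33 Y66.98
G1 X23.14 Y61.20
G1 X17.36 Y55.61
G00 X45.27 Y107.28
M3 S385
G1 X36.64 Y41.39 F2689
G1 X28.51 Y100.08
G1 X30.52 Y96.31
G1 X10.10 Y30.17
G1 X45.27 Y107.28
G00 X26.55 Y44.35
M3 S385
G1 X56.39 Y80.50 F2689
G1 X31.22 Y44.00
G00 X47.75 Y121.78
M3 S385
G1 X26.17 Y103.26 F2689
G1 X20.91 Y131.21
G1 X47.75 Y121.78
M5
G00 X0.00 Y0.00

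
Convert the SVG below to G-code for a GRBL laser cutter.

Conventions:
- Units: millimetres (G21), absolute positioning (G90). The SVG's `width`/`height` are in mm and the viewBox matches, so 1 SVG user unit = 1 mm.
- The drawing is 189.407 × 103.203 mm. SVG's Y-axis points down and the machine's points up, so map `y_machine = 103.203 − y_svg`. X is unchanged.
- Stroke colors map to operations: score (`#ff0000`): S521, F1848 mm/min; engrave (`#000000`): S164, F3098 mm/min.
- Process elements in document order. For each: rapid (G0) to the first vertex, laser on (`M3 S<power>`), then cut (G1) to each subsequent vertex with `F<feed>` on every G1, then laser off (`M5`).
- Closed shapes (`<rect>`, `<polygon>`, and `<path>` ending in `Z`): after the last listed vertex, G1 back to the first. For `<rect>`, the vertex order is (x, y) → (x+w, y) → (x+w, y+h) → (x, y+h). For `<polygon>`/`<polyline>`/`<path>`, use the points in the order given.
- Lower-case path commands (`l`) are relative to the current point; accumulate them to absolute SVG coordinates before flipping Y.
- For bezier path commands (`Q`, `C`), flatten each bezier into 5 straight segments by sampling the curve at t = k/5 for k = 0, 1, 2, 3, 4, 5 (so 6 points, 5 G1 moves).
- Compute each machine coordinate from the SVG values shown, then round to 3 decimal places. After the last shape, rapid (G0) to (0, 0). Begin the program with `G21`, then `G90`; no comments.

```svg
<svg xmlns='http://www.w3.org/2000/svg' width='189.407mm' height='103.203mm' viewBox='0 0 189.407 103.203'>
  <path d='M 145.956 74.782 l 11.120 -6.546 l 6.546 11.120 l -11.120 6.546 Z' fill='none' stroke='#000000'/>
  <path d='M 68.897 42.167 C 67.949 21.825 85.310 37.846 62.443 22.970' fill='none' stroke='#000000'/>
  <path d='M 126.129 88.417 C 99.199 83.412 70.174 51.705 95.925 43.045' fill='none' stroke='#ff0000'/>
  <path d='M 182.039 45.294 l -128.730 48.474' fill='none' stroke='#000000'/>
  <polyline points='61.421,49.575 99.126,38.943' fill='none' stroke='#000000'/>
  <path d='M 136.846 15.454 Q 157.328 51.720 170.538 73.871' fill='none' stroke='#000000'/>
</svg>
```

G21
G90
G0 X145.956 Y28.421
M3 S164
G1 X157.076 Y34.967 F3098
G1 X163.622 Y23.847 F3098
G1 X152.502 Y17.301 F3098
G1 X145.956 Y28.421 F3098
M5
G0 X68.897 Y61.036
M3 S164
G1 X70.057 Y69.416 F3098
G1 X72.801 Y72.297 F3098
G1 X74.320 Y72.908 F3098
G1 X71.804 Y74.477 F3098
G1 X62.443 Y80.233 F3098
M5
G0 X126.129 Y14.786
M3 S521
G1 X110.175 Y20.595 F1848
G1 X96.447 Y30.425 F1848
G1 X87.677 Y41.887 F1848
G1 X86.593 Y52.594 F1848
G1 X95.925 Y60.158 F1848
M5
G0 X182.039 Y57.909
M3 S164
G1 X53.309 Y9.435 F3098
M5
G0 X61.421 Y53.628
M3 S164
G1 X99.126 Y64.260 F3098
M5
G0 X136.846 Y87.749
M3 S164
G1 X144.748 Y73.807 F3098
G1 X152.068 Y60.995 F3098
G1 X158.806 Y49.311 F3098
G1 X164.963 Y38.757 F3098
G1 X170.538 Y29.332 F3098
M5
G0 X0.000 Y0.000

1 u = 1 mm; y_m = 103.203 − y.

[1] `<path>` regular polygon, #000000→engrave S164 F3098: (145.956,28.421) → (157.076,34.967) → (163.622,23.847) → (152.502,17.301) → (145.956,28.421) (closed)

[2] `<path>` cubic bezier, #000000→engrave S164 F3098: (68.897,61.036) → (70.057,69.416) → (72.801,72.297) → (74.320,72.908) → (71.804,74.477) → (62.443,80.233)

[3] `<path>` cubic bezier, #ff0000→score S521 F1848: (126.129,14.786) → (110.175,20.595) → (96.447,30.425) → (87.677,41.887) → (86.593,52.594) → (95.925,60.158)

[4] `<path>` line segment, #000000→engrave S164 F3098: (182.039,57.909) → (53.309,9.435)

[5] `<polyline>` line segment, #000000→engrave S164 F3098: (61.421,53.628) → (99.126,64.260)

[6] `<path>` quadratic bezier, #000000→engrave S164 F3098: (136.846,87.749) → (144.748,73.807) → (152.068,60.995) → (158.806,49.311) → (164.963,38.757) → (170.538,29.332)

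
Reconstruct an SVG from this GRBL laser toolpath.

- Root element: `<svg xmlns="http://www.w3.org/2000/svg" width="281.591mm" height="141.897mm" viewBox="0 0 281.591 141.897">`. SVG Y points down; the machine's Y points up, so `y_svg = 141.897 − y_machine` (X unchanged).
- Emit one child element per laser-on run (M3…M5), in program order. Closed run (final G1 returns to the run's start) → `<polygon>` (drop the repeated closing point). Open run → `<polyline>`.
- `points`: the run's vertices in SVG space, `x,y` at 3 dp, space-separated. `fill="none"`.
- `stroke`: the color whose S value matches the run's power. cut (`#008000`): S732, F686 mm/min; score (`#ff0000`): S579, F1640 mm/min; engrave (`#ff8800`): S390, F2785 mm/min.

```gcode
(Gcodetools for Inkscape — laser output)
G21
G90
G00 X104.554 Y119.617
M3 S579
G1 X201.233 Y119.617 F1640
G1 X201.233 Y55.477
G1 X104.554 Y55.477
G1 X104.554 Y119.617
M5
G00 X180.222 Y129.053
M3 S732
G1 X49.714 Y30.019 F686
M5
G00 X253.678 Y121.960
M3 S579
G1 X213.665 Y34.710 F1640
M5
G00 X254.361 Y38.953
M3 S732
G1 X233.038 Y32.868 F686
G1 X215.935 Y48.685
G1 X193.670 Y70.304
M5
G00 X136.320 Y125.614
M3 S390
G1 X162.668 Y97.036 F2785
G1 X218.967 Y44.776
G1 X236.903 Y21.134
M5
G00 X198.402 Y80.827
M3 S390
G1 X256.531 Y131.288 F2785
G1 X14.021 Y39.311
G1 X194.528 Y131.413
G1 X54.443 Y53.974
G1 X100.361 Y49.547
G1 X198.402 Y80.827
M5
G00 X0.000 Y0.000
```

Machine Y-up, SVG Y-down with viewBox height 141.897, so y_svg = 141.897 − y_machine; X carries over.

Run 1: S579 ⇒ score layer `#ff0000`. The run returns to its start, so emit a `<polygon>` with points (Y-flipped): 104.554,22.280 201.233,22.280 201.233,86.420 104.554,86.420.

Run 2: S732 ⇒ cut layer `#008000`. The run is open, so emit a `<polyline>` with points (Y-flipped): 180.222,12.844 49.714,111.878.

Run 3: S579 ⇒ score layer `#ff0000`. The run is open, so emit a `<polyline>` with points (Y-flipped): 253.678,19.937 213.665,107.187.

Run 4: the run's S732 means `#008000` (cut). The run is open, so emit a `<polyline>` with points (Y-flipped): 254.361,102.944 233.038,109.029 215.935,93.212 193.670,71.593.

Run 5: power S390 maps to stroke `#ff8800` (engrave). The run is open, so emit a `<polyline>` with points (Y-flipped): 136.320,16.283 162.668,44.861 218.967,97.121 236.903,120.763.

Run 6: power S390 maps to stroke `#ff8800` (engrave). The run returns to its start, so emit a `<polygon>` with points (Y-flipped): 198.402,61.070 256.531,10.609 14.021,102.586 194.528,10.484 54.443,87.923 100.361,92.350.

<svg xmlns="http://www.w3.org/2000/svg" width="281.591mm" height="141.897mm" viewBox="0 0 281.591 141.897">
  <polygon points="104.554,22.280 201.233,22.280 201.233,86.420 104.554,86.420" fill="none" stroke="#ff0000"/>
  <polyline points="180.222,12.844 49.714,111.878" fill="none" stroke="#008000"/>
  <polyline points="253.678,19.937 213.665,107.187" fill="none" stroke="#ff0000"/>
  <polyline points="254.361,102.944 233.038,109.029 215.935,93.212 193.670,71.593" fill="none" stroke="#008000"/>
  <polyline points="136.320,16.283 162.668,44.861 218.967,97.121 236.903,120.763" fill="none" stroke="#ff8800"/>
  <polygon points="198.402,61.070 256.531,10.609 14.021,102.586 194.528,10.484 54.443,87.923 100.361,92.350" fill="none" stroke="#ff8800"/>
</svg>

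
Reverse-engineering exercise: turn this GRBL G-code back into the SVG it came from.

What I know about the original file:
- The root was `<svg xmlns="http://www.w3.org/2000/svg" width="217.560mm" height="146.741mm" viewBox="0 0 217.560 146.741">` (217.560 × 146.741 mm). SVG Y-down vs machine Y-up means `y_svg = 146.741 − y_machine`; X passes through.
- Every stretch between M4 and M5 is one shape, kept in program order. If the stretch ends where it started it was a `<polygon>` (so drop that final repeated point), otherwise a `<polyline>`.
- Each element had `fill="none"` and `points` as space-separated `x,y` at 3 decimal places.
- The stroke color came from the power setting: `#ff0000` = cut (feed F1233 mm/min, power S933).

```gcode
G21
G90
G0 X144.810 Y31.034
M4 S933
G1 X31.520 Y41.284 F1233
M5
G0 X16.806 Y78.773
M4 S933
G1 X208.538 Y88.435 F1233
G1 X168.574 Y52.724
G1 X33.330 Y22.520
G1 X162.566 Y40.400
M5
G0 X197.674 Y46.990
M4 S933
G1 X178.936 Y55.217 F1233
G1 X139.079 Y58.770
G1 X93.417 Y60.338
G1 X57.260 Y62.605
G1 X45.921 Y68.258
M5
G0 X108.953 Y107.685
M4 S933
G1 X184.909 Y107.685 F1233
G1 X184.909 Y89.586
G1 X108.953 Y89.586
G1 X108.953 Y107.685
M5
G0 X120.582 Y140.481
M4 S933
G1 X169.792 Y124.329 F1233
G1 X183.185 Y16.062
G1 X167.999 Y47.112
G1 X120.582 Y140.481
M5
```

y_svg = 146.741 − y_m. Every run uses S933, so all elements get stroke `#ff0000` (cut).

[1] open run; points: 144.810,115.707 31.520,105.457

[2] open run; points: 16.806,67.968 208.538,58.306 168.574,94.017 33.330,124.221 162.566,106.341

[3] open run; points: 197.674,99.751 178.936,91.524 139.079,87.971 93.417,86.403 57.260,84.136 45.921,78.483

[4] closed run; points: 108.953,39.056 184.909,39.056 184.909,57.155 108.953,57.155

[5] closed run; points: 120.582,6.260 169.792,22.412 183.185,130.679 167.999,99.629

<svg xmlns="http://www.w3.org/2000/svg" width="217.560mm" height="146.741mm" viewBox="0 0 217.560 146.741">
  <polyline points="144.810,115.707 31.520,105.457" fill="none" stroke="#ff0000"/>
  <polyline points="16.806,67.968 208.538,58.306 168.574,94.017 33.330,124.221 162.566,106.341" fill="none" stroke="#ff0000"/>
  <polyline points="197.674,99.751 178.936,91.524 139.079,87.971 93.417,86.403 57.260,84.136 45.921,78.483" fill="none" stroke="#ff0000"/>
  <polygon points="108.953,39.056 184.909,39.056 184.909,57.155 108.953,57.155" fill="none" stroke="#ff0000"/>
  <polygon points="120.582,6.260 169.792,22.412 183.185,130.679 167.999,99.629" fill="none" stroke="#ff0000"/>
</svg>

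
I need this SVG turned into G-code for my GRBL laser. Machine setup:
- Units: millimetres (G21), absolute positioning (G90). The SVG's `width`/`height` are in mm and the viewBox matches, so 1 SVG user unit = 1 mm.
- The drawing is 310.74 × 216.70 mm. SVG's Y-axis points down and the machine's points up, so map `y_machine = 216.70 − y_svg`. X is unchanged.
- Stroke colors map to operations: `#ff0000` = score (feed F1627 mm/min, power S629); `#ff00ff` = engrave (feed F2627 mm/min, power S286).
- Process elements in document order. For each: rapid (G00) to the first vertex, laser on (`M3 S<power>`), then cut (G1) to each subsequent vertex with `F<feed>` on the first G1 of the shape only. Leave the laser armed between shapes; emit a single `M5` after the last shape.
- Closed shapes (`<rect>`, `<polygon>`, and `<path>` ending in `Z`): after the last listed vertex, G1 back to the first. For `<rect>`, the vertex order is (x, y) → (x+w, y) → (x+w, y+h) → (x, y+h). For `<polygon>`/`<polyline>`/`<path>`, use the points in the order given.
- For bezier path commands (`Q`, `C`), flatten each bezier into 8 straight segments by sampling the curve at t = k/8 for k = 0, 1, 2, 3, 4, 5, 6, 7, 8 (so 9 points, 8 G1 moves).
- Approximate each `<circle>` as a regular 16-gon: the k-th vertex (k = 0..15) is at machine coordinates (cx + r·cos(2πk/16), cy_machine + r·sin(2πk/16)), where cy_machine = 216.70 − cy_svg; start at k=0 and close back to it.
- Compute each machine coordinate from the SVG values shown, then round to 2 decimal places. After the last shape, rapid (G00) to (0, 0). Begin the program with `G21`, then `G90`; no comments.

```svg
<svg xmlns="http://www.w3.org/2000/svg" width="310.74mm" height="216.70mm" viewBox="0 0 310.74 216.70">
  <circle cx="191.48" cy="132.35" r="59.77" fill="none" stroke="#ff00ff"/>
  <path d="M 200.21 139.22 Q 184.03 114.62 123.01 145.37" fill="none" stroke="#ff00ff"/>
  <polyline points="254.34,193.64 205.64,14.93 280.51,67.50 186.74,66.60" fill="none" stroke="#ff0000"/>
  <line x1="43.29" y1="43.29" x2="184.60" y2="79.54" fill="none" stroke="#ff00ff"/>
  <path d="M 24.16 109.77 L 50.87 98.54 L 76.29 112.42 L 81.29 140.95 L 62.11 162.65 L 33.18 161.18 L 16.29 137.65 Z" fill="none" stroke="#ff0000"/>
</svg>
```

1 u = 1 mm; y_m = 216.70 − y.

[1] `<circle>` circle, #ff00ff→engrave S286 F2627: (251.25,84.35) → (246.70,107.22) → (233.74,126.61) → (214.35,139.57) → (191.48,144.12) → (168.61,139.57) → (149.22,126.61) → (136.26,107.22) → (131.71,84.35) → (136.26,61.48) → (149.22,42.09) → (168.61,29.13) → (191.48,24.58) → (214.35,29.13) → (233.74,42.09) → (246.70,61.48) → (251.25,84.35) (closed)

[2] `<path>` quadratic bezier, #ff00ff→engrave S286 F2627: (200.21,77.48) → (195.46,82.77) → (189.32,86.32) → (181.77,88.15) → (172.82,88.24) → (162.47,86.61) → (150.72,83.25) → (137.56,78.15) → (123.01,71.33)

[3] `<polyline>` open polyline, #ff0000→score S629 F1627: (254.34,23.06) → (205.64,201.77) → (280.51,149.20) → (186.74,150.10)

[4] `<line>` line segment, #ff00ff→engrave S286 F2627: (43.29,173.41) → (184.60,137.16)

[5] `<path>` regular polygon, #ff0000→score S629 F1627: (24.16,106.93) → (50.87,118.16) → (76.29,104.28) → (81.29,75.75) → (62.11,54.05) → (33.18,55.52) → (16.29,79.05) → (24.16,106.93) (closed)

G21
G90
G00 X251.25 Y84.35
M3 S286
G1 X246.70 Y107.22 F2627
G1 X233.74 Y126.61
G1 X214.35 Y139.57
G1 X191.48 Y144.12
G1 X168.61 Y139.57
G1 X149.22 Y126.61
G1 X136.26 Y107.22
G1 X131.71 Y84.35
G1 X136.26 Y61.48
G1 X149.22 Y42.09
G1 X168.61 Y29.13
G1 X191.48 Y24.58
G1 X214.35 Y29.13
G1 X233.74 Y42.09
G1 X246.70 Y61.48
G1 X251.25 Y84.35
G00 X200.21 Y77.48
M3 S286
G1 X195.46 Y82.77 F2627
G1 X189.32 Y86.32
G1 X181.77 Y88.15
G1 X172.82 Y88.24
G1 X162.47 Y86.61
G1 X150.72 Y83.25
G1 X137.56 Y78.15
G1 X123.01 Y71.33
G00 X254.34 Y23.06
M3 S629
G1 X205.64 Y201.77 F1627
G1 X280.51 Y149.20
G1 X186.74 Y150.10
G00 X43.29 Y173.41
M3 S286
G1 X184.60 Y137.16 F2627
G00 X24.16 Y106.93
M3 S629
G1 X50.87 Y118.16 F1627
G1 X76.29 Y104.28
G1 X81.29 Y75.75
G1 X62.11 Y54.05
G1 X33.18 Y55.52
G1 X16.29 Y79.05
G1 X24.16 Y106.93
M5
G00 X0.00 Y0.00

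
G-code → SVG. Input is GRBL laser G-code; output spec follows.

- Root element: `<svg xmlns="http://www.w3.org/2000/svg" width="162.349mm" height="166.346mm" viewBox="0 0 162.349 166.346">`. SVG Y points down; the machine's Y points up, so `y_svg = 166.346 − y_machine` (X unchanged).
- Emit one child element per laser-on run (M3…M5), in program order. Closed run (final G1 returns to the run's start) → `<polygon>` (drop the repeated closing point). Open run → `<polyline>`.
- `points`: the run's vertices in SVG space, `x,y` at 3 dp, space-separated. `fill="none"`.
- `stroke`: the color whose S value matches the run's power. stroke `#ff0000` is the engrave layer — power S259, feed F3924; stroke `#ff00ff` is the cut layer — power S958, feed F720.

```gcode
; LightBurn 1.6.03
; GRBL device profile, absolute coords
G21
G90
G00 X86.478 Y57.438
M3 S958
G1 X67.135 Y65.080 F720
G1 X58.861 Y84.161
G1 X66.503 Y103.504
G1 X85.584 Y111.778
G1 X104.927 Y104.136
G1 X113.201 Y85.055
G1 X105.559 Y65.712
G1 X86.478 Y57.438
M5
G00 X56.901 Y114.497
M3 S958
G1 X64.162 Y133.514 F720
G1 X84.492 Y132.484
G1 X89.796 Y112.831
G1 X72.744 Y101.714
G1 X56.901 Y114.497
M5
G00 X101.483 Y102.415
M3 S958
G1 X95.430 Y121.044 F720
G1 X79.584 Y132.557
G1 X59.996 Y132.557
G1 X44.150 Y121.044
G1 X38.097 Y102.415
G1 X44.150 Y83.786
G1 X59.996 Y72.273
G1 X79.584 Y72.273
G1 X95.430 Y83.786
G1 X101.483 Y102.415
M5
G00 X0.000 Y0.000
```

Each laser-on run becomes one SVG element. Flip Y back into SVG space with y_svg = 166.346 − y_machine. Every run uses S958, so all elements get stroke `#ff00ff` (cut).

Run 1: The run returns to its start, so emit a `<polygon>` with points (Y-flipped): 86.478,108.908 67.135,101.266 58.861,82.185 66.503,62.842 85.584,54.568 104.927,62.210 113.201,81.291 105.559,100.634.

Run 2: The run returns to its start, so emit a `<polygon>` with points (Y-flipped): 56.901,51.849 64.162,32.832 84.492,33.862 89.796,53.515 72.744,64.632.

Run 3: The run returns to its start, so emit a `<polygon>` with points (Y-flipped): 101.483,63.931 95.430,45.302 79.584,33.789 59.996,33.789 44.150,45.302 38.097,63.931 44.150,82.560 59.996,94.073 79.584,94.073 95.430,82.560.

<svg xmlns="http://www.w3.org/2000/svg" width="162.349mm" height="166.346mm" viewBox="0 0 162.349 166.346">
  <polygon points="86.478,108.908 67.135,101.266 58.861,82.185 66.503,62.842 85.584,54.568 104.927,62.210 113.201,81.291 105.559,100.634" fill="none" stroke="#ff00ff"/>
  <polygon points="56.901,51.849 64.162,32.832 84.492,33.862 89.796,53.515 72.744,64.632" fill="none" stroke="#ff00ff"/>
  <polygon points="101.483,63.931 95.430,45.302 79.584,33.789 59.996,33.789 44.150,45.302 38.097,63.931 44.150,82.560 59.996,94.073 79.584,94.073 95.430,82.560" fill="none" stroke="#ff00ff"/>
</svg>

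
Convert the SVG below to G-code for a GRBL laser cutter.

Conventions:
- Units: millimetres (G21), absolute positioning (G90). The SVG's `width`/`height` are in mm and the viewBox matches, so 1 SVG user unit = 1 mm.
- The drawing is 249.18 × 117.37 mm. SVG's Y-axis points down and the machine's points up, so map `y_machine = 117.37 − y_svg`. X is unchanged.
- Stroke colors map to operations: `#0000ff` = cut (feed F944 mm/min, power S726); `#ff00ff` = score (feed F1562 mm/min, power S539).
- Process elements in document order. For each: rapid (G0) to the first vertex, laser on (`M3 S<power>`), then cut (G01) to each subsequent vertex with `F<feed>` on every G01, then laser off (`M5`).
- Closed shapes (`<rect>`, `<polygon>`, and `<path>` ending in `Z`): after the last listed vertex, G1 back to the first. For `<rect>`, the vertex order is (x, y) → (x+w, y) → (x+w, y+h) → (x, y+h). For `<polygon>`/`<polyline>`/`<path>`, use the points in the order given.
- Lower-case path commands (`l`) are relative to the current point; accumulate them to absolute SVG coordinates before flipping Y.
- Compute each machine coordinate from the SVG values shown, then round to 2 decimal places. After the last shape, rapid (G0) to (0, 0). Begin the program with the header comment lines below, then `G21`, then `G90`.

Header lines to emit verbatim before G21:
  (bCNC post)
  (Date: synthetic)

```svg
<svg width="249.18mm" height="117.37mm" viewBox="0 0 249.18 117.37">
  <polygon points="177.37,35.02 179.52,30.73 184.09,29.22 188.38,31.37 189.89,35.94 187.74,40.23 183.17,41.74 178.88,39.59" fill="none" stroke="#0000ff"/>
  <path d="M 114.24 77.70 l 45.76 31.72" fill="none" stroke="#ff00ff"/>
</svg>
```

(bCNC post)
(Date: synthetic)
G21
G90
G0 X177.37 Y82.35
M3 S726
G01 X179.52 Y86.64 F944
G01 X184.09 Y88.15 F944
G01 X188.38 Y86.00 F944
G01 X189.89 Y81.43 F944
G01 X187.74 Y77.14 F944
G01 X183.17 Y75.63 F944
G01 X178.88 Y77.78 F944
G01 X177.37 Y82.35 F944
M5
G0 X114.24 Y39.67
M3 S539
G01 X160.00 Y7.95 F1562
M5
G0 X0.00 Y0.00

Since the viewBox matches the mm dimensions, user units are millimetres directly. The only transform is the Y-flip y_m = 117.37 − y_svg.

Shape 1 is a regular polygon drawn with `<polygon>`. Its stroke #0000ff means cut at S726, F944. After flipping Y the toolpath is (177.37,82.35) → (179.52,86.64) → (184.09,88.15) → (188.38,86.00) → (189.89,81.43) → (187.74,77.14) → (183.17,75.63) → (178.88,77.78) → (177.37,82.35), returning to the start.

Shape 2 is a line segment drawn with `<path>`. Its stroke #ff00ff means score at S539, F1562. After flipping Y the toolpath is (114.24,39.67) → (160.00,7.95).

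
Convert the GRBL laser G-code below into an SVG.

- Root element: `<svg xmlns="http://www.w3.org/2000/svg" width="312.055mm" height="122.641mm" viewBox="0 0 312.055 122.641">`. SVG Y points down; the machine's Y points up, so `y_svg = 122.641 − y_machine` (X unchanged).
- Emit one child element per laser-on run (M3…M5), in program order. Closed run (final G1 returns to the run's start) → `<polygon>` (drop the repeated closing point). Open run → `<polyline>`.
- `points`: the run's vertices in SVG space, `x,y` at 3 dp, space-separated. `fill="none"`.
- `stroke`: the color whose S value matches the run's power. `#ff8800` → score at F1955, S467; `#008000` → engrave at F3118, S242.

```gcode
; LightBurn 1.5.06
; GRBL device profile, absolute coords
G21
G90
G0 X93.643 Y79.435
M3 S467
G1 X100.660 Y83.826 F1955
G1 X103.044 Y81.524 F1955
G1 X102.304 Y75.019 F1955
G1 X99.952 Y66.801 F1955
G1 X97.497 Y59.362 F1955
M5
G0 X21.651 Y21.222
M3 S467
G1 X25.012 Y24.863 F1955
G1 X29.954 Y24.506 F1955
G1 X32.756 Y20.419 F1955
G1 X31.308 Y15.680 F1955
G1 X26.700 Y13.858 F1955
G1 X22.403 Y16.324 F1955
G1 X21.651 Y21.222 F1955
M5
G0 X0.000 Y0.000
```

<svg xmlns="http://www.w3.org/2000/svg" width="312.055mm" height="122.641mm" viewBox="0 0 312.055 122.641">
  <polyline points="93.643,43.206 100.660,38.815 103.044,41.117 102.304,47.622 99.952,55.840 97.497,63.279" fill="none" stroke="#ff8800"/>
  <polygon points="21.651,101.419 25.012,97.778 29.954,98.135 32.756,102.222 31.308,106.961 26.700,108.783 22.403,106.317" fill="none" stroke="#ff8800"/>
</svg>

y_svg = 122.641 − y_m. Every run uses S467, so all elements get stroke `#ff8800` (score).

[1] open run; points: 93.643,43.206 100.660,38.815 103.044,41.117 102.304,47.622 99.952,55.840 97.497,63.279

[2] closed run; points: 21.651,101.419 25.012,97.778 29.954,98.135 32.756,102.222 31.308,106.961 26.700,108.783 22.403,106.317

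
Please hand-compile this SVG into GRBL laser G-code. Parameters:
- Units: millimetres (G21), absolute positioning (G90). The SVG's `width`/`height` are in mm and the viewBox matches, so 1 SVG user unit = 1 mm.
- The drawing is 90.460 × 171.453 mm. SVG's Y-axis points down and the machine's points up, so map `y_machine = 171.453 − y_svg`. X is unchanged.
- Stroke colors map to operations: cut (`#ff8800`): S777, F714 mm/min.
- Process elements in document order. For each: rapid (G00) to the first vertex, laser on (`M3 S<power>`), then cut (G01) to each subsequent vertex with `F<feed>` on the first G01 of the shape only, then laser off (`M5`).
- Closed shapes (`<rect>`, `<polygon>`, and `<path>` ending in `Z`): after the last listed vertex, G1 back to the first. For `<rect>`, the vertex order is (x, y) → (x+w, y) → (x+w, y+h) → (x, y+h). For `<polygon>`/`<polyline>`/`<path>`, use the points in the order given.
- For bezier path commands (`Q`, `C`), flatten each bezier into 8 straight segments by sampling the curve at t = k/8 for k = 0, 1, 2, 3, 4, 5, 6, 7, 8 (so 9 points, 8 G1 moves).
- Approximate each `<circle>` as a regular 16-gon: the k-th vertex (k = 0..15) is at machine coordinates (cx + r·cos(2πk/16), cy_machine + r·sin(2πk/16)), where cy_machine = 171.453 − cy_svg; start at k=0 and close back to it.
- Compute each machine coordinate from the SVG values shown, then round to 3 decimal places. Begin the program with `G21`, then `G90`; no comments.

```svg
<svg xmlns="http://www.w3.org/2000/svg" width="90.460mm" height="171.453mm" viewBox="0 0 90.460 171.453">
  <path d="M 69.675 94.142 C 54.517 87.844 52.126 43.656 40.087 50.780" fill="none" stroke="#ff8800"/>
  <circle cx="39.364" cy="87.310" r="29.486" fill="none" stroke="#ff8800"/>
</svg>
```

G21
G90
G00 X69.675 Y77.311
M3 S777
G01 X64.545 Y81.275 F714
G01 X60.350 Y87.745
G01 X56.826 Y95.677
G01 X53.711 Y104.025
G01 X50.743 Y111.744
G01 X47.657 Y117.789
G01 X44.193 Y121.113
G01 X40.087 Y120.673
M5
G00 X68.850 Y84.143
M3 S777
G01 X66.606 Y95.427 F714
G01 X60.214 Y104.993
G01 X50.648 Y111.385
G01 X39.364 Y113.629
G01 X28.080 Y111.385
G01 X18.514 Y104.993
G01 X12.122 Y95.427
G01 X9.878 Y84.143
G01 X12.122 Y72.859
G01 X18.514 Y63.293
G01 X28.080 Y56.901
G01 X39.364 Y54.657
G01 X50.648 Y56.901
G01 X60.214 Y63.293
G01 X66.606 Y72.859
G01 X68.850 Y84.143
M5

viewBox `0 0 90.460 171.453` with mm width/height → 1 unit = 1 mm. Flip: y_m = 171.453 − y_svg.

**Shape 1** — `<path>` cubic bezier, stroke `#ff8800` → cut (S777, F714). Control points (SVG): P0=(69.675,94.142), P1=(54.517,87.844), P2=(52.126,43.656), P3=(40.087,50.780); sampled at t=k/8. Machine vertices: (69.675,77.311) → (64.545,81.275) → (60.350,87.745) → (56.826,95.677) → (53.711,104.025) → (50.743,111.744) → (47.657,117.789) → (44.193,121.113) → (40.087,120.673). Open path.

**Shape 2** — `<circle>` circle, stroke `#ff8800` → cut (S777, F714). Machine vertices: (68.850,84.143) → (66.606,95.427) → (60.214,104.993) → (50.648,111.385) → (39.364,113.629) → (28.080,111.385) → (18.514,104.993) → (12.122,95.427) → (9.878,84.143) → (12.122,72.859) → (18.514,63.293) → (28.080,56.901) → (39.364,54.657) → (50.648,56.901) → (60.214,63.293) → (66.606,72.859) → (68.850,84.143). Closed: final G1 returns to the first vertex.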